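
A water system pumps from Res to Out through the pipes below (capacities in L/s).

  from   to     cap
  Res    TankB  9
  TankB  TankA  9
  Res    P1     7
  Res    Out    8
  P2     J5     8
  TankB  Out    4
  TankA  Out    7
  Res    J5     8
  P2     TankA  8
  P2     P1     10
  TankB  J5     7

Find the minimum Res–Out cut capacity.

Augment Res→Out: bottleneck 8, flow now 8.
Augment Res→TankB→Out: bottleneck 4, flow now 12.
Augment Res→TankB→TankA→Out: bottleneck 5, flow now 17.
No augmenting path remains; maximum flow = 17.
By max-flow min-cut, the minimum cut capacity equals the max flow.
In the residual graph, reachable from Res: {Res, J5, P1}.
Min-cut edges: Res→TankB (9), Res→Out (8); capacity 9 + 8 = 17.

17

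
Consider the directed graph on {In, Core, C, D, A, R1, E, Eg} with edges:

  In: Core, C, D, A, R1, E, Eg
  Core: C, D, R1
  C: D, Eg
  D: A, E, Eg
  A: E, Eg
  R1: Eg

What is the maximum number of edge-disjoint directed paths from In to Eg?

Assign every edge capacity 1; by Menger, the answer equals the max flow.
Path In→Eg (+1); total 1.
Path In→C→Eg (+1); total 2.
Path In→D→Eg (+1); total 3.
Path In→A→Eg (+1); total 4.
Path In→R1→Eg (+1); total 5.
No residual In→Eg path; max flow = 5.
Certifying cut of size 5: {A→Eg, C→Eg, D→Eg, In→Eg, R1→Eg}.

5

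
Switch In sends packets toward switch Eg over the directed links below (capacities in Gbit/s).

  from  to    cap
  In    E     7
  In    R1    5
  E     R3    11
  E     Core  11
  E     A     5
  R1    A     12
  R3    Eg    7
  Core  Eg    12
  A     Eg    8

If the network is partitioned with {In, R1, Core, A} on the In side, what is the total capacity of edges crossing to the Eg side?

Edges leaving {In, R1, Core, A}: In→E (7), Core→Eg (12), A→Eg (8).
Cut capacity = 7 + 12 + 8 = 27.

27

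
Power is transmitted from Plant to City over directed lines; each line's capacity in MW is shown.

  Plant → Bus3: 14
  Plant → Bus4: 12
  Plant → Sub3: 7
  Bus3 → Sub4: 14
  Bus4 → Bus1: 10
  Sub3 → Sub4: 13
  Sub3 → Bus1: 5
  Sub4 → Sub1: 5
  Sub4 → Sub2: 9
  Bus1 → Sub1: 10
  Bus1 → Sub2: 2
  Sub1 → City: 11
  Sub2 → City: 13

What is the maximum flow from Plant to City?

22

Augment Plant→Bus3→Sub4→Sub1→City: bottleneck 5, flow now 5.
Augment Plant→Bus3→Sub4→Sub2→City: bottleneck 9, flow now 14.
Augment Plant→Bus4→Bus1→Sub1→City: bottleneck 6, flow now 20.
Augment Plant→Bus4→Bus1→Sub2→City: bottleneck 2, flow now 22.
No augmenting path remains; maximum flow = 22.
In the residual graph, reachable from Plant: {Plant, Bus3, Bus4, Sub3, Sub4, Bus1, Sub1}.
Min-cut edges: Sub4→Sub2 (9), Bus1→Sub2 (2), Sub1→City (11); capacity 9 + 2 + 11 = 22.
This cut is saturated, so no flow can exceed 22.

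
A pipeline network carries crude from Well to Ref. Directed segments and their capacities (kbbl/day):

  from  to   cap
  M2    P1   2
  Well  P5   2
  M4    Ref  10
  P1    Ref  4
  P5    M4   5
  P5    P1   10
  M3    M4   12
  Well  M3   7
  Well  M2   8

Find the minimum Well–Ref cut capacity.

11

Augment Well→M2→P1→Ref: bottleneck 2, flow now 2.
Augment Well→P5→P1→Ref: bottleneck 2, flow now 4.
Augment Well→M3→M4→Ref: bottleneck 7, flow now 11.
No augmenting path remains; maximum flow = 11.
By max-flow min-cut, the minimum cut capacity equals the max flow.
In the residual graph, reachable from Well: {Well, M2}.
Min-cut edges: Well→P5 (2), Well→M3 (7), M2→P1 (2); capacity 2 + 7 + 2 = 11.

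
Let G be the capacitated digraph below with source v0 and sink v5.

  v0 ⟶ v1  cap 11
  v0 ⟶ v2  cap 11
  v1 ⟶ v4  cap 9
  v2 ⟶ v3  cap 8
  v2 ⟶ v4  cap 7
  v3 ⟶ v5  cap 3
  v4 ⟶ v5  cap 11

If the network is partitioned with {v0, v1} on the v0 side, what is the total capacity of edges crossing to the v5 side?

Edges leaving {v0, v1}: v0→v2 (11), v1→v4 (9).
Cut capacity = 11 + 9 = 20.

20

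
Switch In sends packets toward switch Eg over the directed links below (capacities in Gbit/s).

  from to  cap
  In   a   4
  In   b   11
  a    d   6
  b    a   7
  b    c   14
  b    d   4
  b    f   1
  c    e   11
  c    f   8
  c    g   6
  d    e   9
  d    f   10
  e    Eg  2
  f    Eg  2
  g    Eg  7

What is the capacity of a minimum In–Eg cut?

10

Augment In→b→f→Eg: bottleneck 1, flow now 1.
Augment In→a→d→e→Eg: bottleneck 2, flow now 3.
Augment In→a→d→f→Eg: bottleneck 1, flow now 4.
Augment In→b→c→g→Eg: bottleneck 6, flow now 10.
No augmenting path remains; maximum flow = 10.
By max-flow min-cut, the minimum cut capacity equals the max flow.
In the residual graph, reachable from In: {In, a, b, c, d, e, f}.
Min-cut edges: c→g (6), e→Eg (2), f→Eg (2); capacity 6 + 2 + 2 = 10.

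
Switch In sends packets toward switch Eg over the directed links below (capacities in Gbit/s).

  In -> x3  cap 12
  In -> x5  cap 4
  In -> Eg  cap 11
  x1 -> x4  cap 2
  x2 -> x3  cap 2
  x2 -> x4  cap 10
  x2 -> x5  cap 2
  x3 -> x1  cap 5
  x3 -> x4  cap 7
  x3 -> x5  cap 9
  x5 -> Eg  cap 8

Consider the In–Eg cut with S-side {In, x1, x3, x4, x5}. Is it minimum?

Yes — it is a minimum cut (capacity 19).

Given cut capacity: 11 + 8 = 19.
Augment In→Eg: bottleneck 11, flow now 11.
Augment In→x5→Eg: bottleneck 4, flow now 15.
Augment In→x3→x5→Eg: bottleneck 4, flow now 19.
No augmenting path remains; maximum flow = 19.
Cut capacity 19 equals the max flow, so it is a minimum cut.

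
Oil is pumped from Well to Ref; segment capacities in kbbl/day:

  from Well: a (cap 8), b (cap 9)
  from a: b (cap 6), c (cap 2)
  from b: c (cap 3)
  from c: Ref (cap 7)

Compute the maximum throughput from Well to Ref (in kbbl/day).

Augment Well→a→c→Ref: bottleneck 2, flow now 2.
Augment Well→b→c→Ref: bottleneck 3, flow now 5.
No augmenting path remains; maximum flow = 5.
In the residual graph, reachable from Well: {Well, a, b}.
Min-cut edges: a→c (2), b→c (3); capacity 2 + 3 = 5.
This cut is saturated, so no flow can exceed 5.

5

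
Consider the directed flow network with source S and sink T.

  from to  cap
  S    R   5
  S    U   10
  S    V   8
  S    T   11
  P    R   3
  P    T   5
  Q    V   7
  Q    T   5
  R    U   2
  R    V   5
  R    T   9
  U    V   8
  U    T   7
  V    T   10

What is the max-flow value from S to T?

33

Augment S→T: bottleneck 11, flow now 11.
Augment S→R→T: bottleneck 5, flow now 16.
Augment S→U→T: bottleneck 7, flow now 23.
Augment S→V→T: bottleneck 8, flow now 31.
Augment S→U→V→T: bottleneck 2, flow now 33.
No augmenting path remains; maximum flow = 33.
In the residual graph, reachable from S: {S, U, V}.
Min-cut edges: S→R (5), S→T (11), U→T (7), V→T (10); capacity 5 + 11 + 7 + 10 = 33.
This cut is saturated, so no flow can exceed 33.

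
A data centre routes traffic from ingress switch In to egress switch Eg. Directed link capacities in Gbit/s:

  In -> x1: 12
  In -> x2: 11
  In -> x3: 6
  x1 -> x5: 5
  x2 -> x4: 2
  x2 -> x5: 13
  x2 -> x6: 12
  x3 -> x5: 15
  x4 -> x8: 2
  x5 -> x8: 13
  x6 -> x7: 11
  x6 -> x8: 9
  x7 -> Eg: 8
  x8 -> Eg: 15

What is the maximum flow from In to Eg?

22

Augment In→x1→x5→x8→Eg: bottleneck 5, flow now 5.
Augment In→x2→x4→x8→Eg: bottleneck 2, flow now 7.
Augment In→x2→x5→x8→Eg: bottleneck 8, flow now 15.
Augment In→x2→x6→x7→Eg: bottleneck 1, flow now 16.
Augment In→x3→x5→x2→x6→x7→Eg: bottleneck 6, flow now 22. (uses reverse residual edge)
No augmenting path remains; maximum flow = 22.
In the residual graph, reachable from In: {In, x1}.
Min-cut edges: In→x2 (11), In→x3 (6), x1→x5 (5); capacity 11 + 6 + 5 = 22.
This cut is saturated, so no flow can exceed 22.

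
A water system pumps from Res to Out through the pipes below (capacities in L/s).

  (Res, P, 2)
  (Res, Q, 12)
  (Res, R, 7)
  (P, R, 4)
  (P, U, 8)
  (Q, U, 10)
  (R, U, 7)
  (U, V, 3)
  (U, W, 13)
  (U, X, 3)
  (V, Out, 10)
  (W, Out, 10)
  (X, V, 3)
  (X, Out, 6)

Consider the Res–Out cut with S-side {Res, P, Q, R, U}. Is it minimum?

No — its capacity is 19, but the minimum cut has capacity 16.

Given cut capacity: 3 + 13 + 3 = 19.
Augment Res→P→U→V→Out: bottleneck 2, flow now 2.
Augment Res→Q→U→V→Out: bottleneck 1, flow now 3.
Augment Res→Q→U→W→Out: bottleneck 9, flow now 12.
Augment Res→R→U→W→Out: bottleneck 1, flow now 13.
Augment Res→R→U→X→Out: bottleneck 3, flow now 16.
No augmenting path remains; maximum flow = 16.
In the residual graph, reachable from Res: {Res, P, Q, R, U, W}.
Min-cut edges: U→V (3), U→X (3), W→Out (10); capacity 3 + 3 + 10 = 16.
Cut capacity 19 exceeds the max flow 16, so it is not minimum.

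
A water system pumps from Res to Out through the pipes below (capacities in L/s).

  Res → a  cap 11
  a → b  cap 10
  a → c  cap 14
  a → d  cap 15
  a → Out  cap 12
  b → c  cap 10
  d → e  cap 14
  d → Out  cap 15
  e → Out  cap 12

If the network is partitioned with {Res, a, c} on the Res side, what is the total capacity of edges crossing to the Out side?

Edges leaving {Res, a, c}: a→b (10), a→d (15), a→Out (12).
Cut capacity = 10 + 15 + 12 = 37.

37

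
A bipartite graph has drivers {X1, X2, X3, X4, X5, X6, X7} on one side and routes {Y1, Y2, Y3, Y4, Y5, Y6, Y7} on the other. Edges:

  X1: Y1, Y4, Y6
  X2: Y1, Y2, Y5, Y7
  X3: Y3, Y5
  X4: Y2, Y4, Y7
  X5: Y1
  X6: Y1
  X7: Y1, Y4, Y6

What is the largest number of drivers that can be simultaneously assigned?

6

Unit-capacity flow: source→left, listed edges, right→sink; max matching = max flow.
Augmenting path X1→Y1 (+1); matched 1.
Augmenting path X2→Y2 (+1); matched 2.
Augmenting path X3→Y3 (+1); matched 3.
Augmenting path X4→Y4 (+1); matched 4.
Augmenting path X7→Y6 (+1); matched 5.
Augmenting path X5→Y1→X1→Y4→X4→Y7 (+1); matched 6.
No augmenting path remains; maximum matching = 6.
König certificate: {X1, X2, X3, X4, X7, Y1} is a vertex cover of size 6 (every listed pair touches it), so no matching can be larger.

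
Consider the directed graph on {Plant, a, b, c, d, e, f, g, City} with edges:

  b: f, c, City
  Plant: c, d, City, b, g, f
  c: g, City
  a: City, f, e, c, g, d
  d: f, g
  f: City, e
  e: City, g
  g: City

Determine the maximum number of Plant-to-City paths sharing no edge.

Assign every edge capacity 1; by Menger, the answer equals the max flow.
Path Plant→City (+1); total 1.
Path Plant→b→City (+1); total 2.
Path Plant→c→City (+1); total 3.
Path Plant→f→City (+1); total 4.
Path Plant→g→City (+1); total 5.
Path Plant→d→f→e→City (+1); total 6.
No residual Plant→City path; max flow = 6.
Certifying cut of size 6: {Plant→City, Plant→b, Plant→c, Plant→d, Plant→f, Plant→g}.

6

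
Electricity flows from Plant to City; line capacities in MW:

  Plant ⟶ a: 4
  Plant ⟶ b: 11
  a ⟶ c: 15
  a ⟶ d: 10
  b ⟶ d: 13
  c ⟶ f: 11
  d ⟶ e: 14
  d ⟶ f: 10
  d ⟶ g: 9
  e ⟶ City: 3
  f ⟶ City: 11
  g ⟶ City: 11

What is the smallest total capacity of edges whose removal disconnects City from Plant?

Augment Plant→a→c→f→City: bottleneck 4, flow now 4.
Augment Plant→b→d→e→City: bottleneck 3, flow now 7.
Augment Plant→b→d→f→City: bottleneck 7, flow now 14.
Augment Plant→b→d→g→City: bottleneck 1, flow now 15.
No augmenting path remains; maximum flow = 15.
By max-flow min-cut, the minimum cut capacity equals the max flow.
In the residual graph, reachable from Plant: {Plant}.
Min-cut edges: Plant→a (4), Plant→b (11); capacity 4 + 11 = 15.

15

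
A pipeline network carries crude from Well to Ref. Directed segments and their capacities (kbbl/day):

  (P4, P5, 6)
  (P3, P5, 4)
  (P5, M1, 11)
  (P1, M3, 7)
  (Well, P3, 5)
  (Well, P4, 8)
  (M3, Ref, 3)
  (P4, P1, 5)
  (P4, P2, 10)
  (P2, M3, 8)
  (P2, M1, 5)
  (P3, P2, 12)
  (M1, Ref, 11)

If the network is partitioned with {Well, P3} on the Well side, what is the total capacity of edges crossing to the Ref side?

24

Edges leaving {Well, P3}: Well→P4 (8), P3→P5 (4), P3→P2 (12).
Cut capacity = 8 + 4 + 12 = 24.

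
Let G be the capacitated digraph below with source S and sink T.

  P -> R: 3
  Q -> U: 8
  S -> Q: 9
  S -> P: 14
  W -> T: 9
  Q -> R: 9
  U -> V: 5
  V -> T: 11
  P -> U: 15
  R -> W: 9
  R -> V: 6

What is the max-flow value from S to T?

17

Augment S→P→R→V→T: bottleneck 3, flow now 3.
Augment S→P→U→V→T: bottleneck 5, flow now 8.
Augment S→Q→R→V→T: bottleneck 3, flow now 11.
Augment S→Q→R→W→T: bottleneck 6, flow now 17.
No augmenting path remains; maximum flow = 17.
In the residual graph, reachable from S: {S, P, U}.
Min-cut edges: S→Q (9), P→R (3), U→V (5); capacity 9 + 3 + 5 = 17.
This cut is saturated, so no flow can exceed 17.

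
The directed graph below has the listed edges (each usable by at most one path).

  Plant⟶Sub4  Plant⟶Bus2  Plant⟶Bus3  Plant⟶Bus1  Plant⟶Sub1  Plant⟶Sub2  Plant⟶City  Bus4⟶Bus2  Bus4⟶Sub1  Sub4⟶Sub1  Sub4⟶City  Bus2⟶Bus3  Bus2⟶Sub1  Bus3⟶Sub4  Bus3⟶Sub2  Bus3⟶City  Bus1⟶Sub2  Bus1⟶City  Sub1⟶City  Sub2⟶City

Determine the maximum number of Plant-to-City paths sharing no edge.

6

Assign every edge capacity 1; by Menger, the answer equals the max flow.
Path Plant→City (+1); total 1.
Path Plant→Sub4→City (+1); total 2.
Path Plant→Bus3→City (+1); total 3.
Path Plant→Bus1→City (+1); total 4.
Path Plant→Sub1→City (+1); total 5.
Path Plant→Sub2→City (+1); total 6.
No residual Plant→City path; max flow = 6.
Certifying cut of size 6: {Bus3→City, Plant→Bus1, Plant→City, Sub1→City, Sub2→City, Sub4→City}.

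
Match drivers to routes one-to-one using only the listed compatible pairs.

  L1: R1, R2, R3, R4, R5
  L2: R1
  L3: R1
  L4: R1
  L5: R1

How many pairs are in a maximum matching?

2

Unit-capacity flow: source→left, listed edges, right→sink; max matching = max flow.
Augmenting path L1→R1 (+1); matched 1.
Augmenting path L2→R1→L1→R2 (+1); matched 2.
No augmenting path remains; maximum matching = 2.
König certificate: {L1, R1} is a vertex cover of size 2 (every listed pair touches it), so no matching can be larger.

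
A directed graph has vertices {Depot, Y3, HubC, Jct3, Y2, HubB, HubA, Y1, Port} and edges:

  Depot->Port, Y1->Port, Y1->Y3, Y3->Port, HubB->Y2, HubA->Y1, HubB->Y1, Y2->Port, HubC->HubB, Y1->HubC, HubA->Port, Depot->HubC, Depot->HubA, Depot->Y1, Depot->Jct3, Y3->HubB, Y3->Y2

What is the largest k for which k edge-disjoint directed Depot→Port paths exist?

4

Assign every edge capacity 1; by Menger, the answer equals the max flow.
Path Depot→Port (+1); total 1.
Path Depot→HubA→Port (+1); total 2.
Path Depot→Y1→Port (+1); total 3.
Path Depot→HubC→HubB→Y2→Port (+1); total 4.
No residual Depot→Port path; max flow = 4.
Certifying cut of size 4: {Depot→HubA, Depot→HubC, Depot→Port, Depot→Y1}.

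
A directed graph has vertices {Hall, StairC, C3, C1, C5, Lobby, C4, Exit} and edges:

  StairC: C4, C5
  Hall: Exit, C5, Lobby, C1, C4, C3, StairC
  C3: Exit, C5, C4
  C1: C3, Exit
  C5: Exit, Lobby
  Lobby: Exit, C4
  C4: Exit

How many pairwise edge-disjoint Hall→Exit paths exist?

Assign every edge capacity 1; by Menger, the answer equals the max flow.
Path Hall→Exit (+1); total 1.
Path Hall→C3→Exit (+1); total 2.
Path Hall→C1→Exit (+1); total 3.
Path Hall→C5→Exit (+1); total 4.
Path Hall→Lobby→Exit (+1); total 5.
Path Hall→C4→Exit (+1); total 6.
No residual Hall→Exit path; max flow = 6.
Certifying cut of size 6: {C4→Exit, C5→Exit, Hall→C1, Hall→C3, Hall→Exit, Lobby→Exit}.

6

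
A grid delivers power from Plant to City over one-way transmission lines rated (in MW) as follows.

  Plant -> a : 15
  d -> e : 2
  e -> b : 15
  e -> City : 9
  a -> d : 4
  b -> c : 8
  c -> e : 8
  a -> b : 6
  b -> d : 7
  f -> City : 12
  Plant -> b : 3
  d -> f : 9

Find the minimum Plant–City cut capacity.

13

Augment Plant→a→d→e→City: bottleneck 2, flow now 2.
Augment Plant→a→d→f→City: bottleneck 2, flow now 4.
Augment Plant→b→c→e→City: bottleneck 3, flow now 7.
Augment Plant→a→b→c→e→City: bottleneck 4, flow now 11.
Augment Plant→a→b→d→f→City: bottleneck 2, flow now 13.
No augmenting path remains; maximum flow = 13.
By max-flow min-cut, the minimum cut capacity equals the max flow.
In the residual graph, reachable from Plant: {Plant, a}.
Min-cut edges: Plant→b (3), a→b (6), a→d (4); capacity 3 + 6 + 4 = 13.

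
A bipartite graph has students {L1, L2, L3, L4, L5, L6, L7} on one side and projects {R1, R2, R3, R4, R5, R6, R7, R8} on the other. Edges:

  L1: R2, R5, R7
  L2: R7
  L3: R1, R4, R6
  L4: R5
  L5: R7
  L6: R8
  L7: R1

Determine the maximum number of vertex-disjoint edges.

6

Unit-capacity flow: source→left, listed edges, right→sink; max matching = max flow.
Augmenting path L1→R2 (+1); matched 1.
Augmenting path L2→R7 (+1); matched 2.
Augmenting path L3→R1 (+1); matched 3.
Augmenting path L4→R5 (+1); matched 4.
Augmenting path L6→R8 (+1); matched 5.
Augmenting path L7→R1→L3→R4 (+1); matched 6.
No augmenting path remains; maximum matching = 6.
König certificate: {L1, L3, L4, L6, L7, R7} is a vertex cover of size 6 (every listed pair touches it), so no matching can be larger.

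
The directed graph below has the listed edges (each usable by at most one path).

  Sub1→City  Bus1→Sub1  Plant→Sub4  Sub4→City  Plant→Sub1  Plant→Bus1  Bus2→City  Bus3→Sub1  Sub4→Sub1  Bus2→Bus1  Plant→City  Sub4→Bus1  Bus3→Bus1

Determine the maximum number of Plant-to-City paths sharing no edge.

Assign every edge capacity 1; by Menger, the answer equals the max flow.
Path Plant→City (+1); total 1.
Path Plant→Sub4→City (+1); total 2.
Path Plant→Sub1→City (+1); total 3.
No residual Plant→City path; max flow = 3.
Certifying cut of size 3: {Plant→City, Plant→Sub4, Sub1→City}.

3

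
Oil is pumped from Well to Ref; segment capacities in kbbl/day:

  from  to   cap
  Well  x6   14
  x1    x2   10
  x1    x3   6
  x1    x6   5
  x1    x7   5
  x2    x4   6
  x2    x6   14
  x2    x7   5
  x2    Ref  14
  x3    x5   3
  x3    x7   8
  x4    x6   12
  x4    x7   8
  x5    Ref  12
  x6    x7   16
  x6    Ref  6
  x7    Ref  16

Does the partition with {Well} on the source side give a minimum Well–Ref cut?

Given cut capacity: 14 = 14.
Augment Well→x6→Ref: bottleneck 6, flow now 6.
Augment Well→x6→x7→Ref: bottleneck 8, flow now 14.
No augmenting path remains; maximum flow = 14.
Cut capacity 14 equals the max flow, so it is a minimum cut.

Yes — it is a minimum cut (capacity 14).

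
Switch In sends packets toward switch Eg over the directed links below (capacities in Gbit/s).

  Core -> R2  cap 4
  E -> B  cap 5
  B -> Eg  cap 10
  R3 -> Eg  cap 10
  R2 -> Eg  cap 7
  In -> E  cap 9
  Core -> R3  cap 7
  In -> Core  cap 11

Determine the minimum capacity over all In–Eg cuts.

16

Augment In→E→B→Eg: bottleneck 5, flow now 5.
Augment In→Core→R2→Eg: bottleneck 4, flow now 9.
Augment In→Core→R3→Eg: bottleneck 7, flow now 16.
No augmenting path remains; maximum flow = 16.
By max-flow min-cut, the minimum cut capacity equals the max flow.
In the residual graph, reachable from In: {In, E}.
Min-cut edges: In→Core (11), E→B (5); capacity 11 + 5 = 16.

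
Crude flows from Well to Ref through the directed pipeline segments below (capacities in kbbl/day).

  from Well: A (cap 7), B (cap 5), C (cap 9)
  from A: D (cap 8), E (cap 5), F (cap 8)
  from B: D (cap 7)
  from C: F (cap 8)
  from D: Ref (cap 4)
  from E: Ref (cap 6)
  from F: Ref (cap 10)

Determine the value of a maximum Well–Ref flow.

19

Augment Well→A→D→Ref: bottleneck 4, flow now 4.
Augment Well→A→E→Ref: bottleneck 3, flow now 7.
Augment Well→C→F→Ref: bottleneck 8, flow now 15.
Augment Well→B→D→A→E→Ref: bottleneck 2, flow now 17. (uses reverse residual edge)
Augment Well→B→D→A→F→Ref: bottleneck 2, flow now 19. (uses reverse residual edge)
No augmenting path remains; maximum flow = 19.
In the residual graph, reachable from Well: {Well, B, C, D}.
Min-cut edges: Well→A (7), C→F (8), D→Ref (4); capacity 7 + 8 + 4 = 19.
This cut is saturated, so no flow can exceed 19.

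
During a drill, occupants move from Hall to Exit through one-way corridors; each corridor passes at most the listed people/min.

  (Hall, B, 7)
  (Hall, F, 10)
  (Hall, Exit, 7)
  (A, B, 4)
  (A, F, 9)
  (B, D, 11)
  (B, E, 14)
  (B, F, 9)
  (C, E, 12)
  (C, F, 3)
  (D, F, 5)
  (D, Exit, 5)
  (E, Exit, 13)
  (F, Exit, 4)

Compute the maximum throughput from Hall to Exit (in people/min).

18

Augment Hall→Exit: bottleneck 7, flow now 7.
Augment Hall→F→Exit: bottleneck 4, flow now 11.
Augment Hall→B→D→Exit: bottleneck 5, flow now 16.
Augment Hall→B→E→Exit: bottleneck 2, flow now 18.
No augmenting path remains; maximum flow = 18.
In the residual graph, reachable from Hall: {Hall, F}.
Min-cut edges: Hall→B (7), Hall→Exit (7), F→Exit (4); capacity 7 + 7 + 4 = 18.
This cut is saturated, so no flow can exceed 18.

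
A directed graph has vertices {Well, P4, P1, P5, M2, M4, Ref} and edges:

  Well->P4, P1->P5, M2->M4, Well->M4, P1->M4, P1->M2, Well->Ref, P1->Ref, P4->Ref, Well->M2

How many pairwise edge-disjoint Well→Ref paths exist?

Assign every edge capacity 1; by Menger, the answer equals the max flow.
Path Well→Ref (+1); total 1.
Path Well→P4→Ref (+1); total 2.
No residual Well→Ref path; max flow = 2.
Certifying cut of size 2: {Well→P4, Well→Ref}.

2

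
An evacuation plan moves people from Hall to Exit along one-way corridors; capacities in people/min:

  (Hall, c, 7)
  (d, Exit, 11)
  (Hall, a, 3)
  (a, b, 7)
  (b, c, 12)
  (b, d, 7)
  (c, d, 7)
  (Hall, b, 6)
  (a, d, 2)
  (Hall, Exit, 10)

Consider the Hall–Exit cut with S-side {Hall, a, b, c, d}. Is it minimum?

Given cut capacity: 10 + 11 = 21.
Augment Hall→Exit: bottleneck 10, flow now 10.
Augment Hall→a→d→Exit: bottleneck 2, flow now 12.
Augment Hall→b→d→Exit: bottleneck 6, flow now 18.
Augment Hall→c→d→Exit: bottleneck 3, flow now 21.
No augmenting path remains; maximum flow = 21.
Cut capacity 21 equals the max flow, so it is a minimum cut.

Yes — it is a minimum cut (capacity 21).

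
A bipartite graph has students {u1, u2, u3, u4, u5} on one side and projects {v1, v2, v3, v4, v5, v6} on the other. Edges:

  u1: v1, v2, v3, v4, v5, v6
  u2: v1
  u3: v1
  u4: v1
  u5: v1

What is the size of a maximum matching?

Unit-capacity flow: source→left, listed edges, right→sink; max matching = max flow.
Augmenting path u1→v1 (+1); matched 1.
Augmenting path u2→v1→u1→v2 (+1); matched 2.
No augmenting path remains; maximum matching = 2.
König certificate: {u1, v1} is a vertex cover of size 2 (every listed pair touches it), so no matching can be larger.

2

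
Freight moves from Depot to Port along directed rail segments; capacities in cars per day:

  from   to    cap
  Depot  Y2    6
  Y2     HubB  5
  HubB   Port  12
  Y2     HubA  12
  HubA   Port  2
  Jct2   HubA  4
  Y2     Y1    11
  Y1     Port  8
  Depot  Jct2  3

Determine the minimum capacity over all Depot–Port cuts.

8

Augment Depot→Y2→HubB→Port: bottleneck 5, flow now 5.
Augment Depot→Y2→Y1→Port: bottleneck 1, flow now 6.
Augment Depot→Jct2→HubA→Port: bottleneck 2, flow now 8.
No augmenting path remains; maximum flow = 8.
By max-flow min-cut, the minimum cut capacity equals the max flow.
In the residual graph, reachable from Depot: {Depot, Jct2, HubA}.
Min-cut edges: Depot→Y2 (6), HubA→Port (2); capacity 6 + 2 = 8.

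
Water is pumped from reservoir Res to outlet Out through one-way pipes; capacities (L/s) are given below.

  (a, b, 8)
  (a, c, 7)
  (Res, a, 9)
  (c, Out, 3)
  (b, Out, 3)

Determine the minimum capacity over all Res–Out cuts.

6

Augment Res→a→b→Out: bottleneck 3, flow now 3.
Augment Res→a→c→Out: bottleneck 3, flow now 6.
No augmenting path remains; maximum flow = 6.
By max-flow min-cut, the minimum cut capacity equals the max flow.
In the residual graph, reachable from Res: {Res, a, b, c}.
Min-cut edges: b→Out (3), c→Out (3); capacity 3 + 3 = 6.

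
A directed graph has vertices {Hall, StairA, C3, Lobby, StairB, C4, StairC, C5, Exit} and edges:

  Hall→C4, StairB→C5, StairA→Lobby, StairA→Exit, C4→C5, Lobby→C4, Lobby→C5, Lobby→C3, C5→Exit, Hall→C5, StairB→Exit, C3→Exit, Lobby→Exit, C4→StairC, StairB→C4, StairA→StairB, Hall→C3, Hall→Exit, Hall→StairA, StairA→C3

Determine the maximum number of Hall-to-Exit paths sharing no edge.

4

Assign every edge capacity 1; by Menger, the answer equals the max flow.
Path Hall→Exit (+1); total 1.
Path Hall→StairA→Exit (+1); total 2.
Path Hall→C3→Exit (+1); total 3.
Path Hall→C5→Exit (+1); total 4.
No residual Hall→Exit path; max flow = 4.
Certifying cut of size 4: {C5→Exit, Hall→C3, Hall→Exit, Hall→StairA}.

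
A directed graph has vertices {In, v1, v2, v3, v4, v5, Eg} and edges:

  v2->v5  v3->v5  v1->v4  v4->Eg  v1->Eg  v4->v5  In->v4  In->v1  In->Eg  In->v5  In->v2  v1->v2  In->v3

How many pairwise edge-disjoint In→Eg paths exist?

Assign every edge capacity 1; by Menger, the answer equals the max flow.
Path In→Eg (+1); total 1.
Path In→v1→Eg (+1); total 2.
Path In→v4→Eg (+1); total 3.
No residual In→Eg path; max flow = 3.
Certifying cut of size 3: {In→Eg, In→v1, In→v4}.

3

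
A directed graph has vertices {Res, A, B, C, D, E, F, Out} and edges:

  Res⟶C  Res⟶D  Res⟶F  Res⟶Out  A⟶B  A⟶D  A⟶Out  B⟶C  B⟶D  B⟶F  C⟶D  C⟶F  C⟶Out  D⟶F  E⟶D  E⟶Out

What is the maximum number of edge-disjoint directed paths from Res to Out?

2

Assign every edge capacity 1; by Menger, the answer equals the max flow.
Path Res→Out (+1); total 1.
Path Res→C→Out (+1); total 2.
No residual Res→Out path; max flow = 2.
Certifying cut of size 2: {Res→C, Res→Out}.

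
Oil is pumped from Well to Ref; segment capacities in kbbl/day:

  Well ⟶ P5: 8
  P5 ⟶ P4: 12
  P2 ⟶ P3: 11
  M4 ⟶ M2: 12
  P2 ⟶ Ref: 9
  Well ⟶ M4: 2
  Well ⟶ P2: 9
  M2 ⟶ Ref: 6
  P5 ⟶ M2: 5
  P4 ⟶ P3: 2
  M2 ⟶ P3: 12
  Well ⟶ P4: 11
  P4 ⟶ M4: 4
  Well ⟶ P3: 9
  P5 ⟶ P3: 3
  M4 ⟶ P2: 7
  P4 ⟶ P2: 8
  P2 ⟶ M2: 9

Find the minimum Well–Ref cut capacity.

15

Augment Well→P2→Ref: bottleneck 9, flow now 9.
Augment Well→P5→M2→Ref: bottleneck 5, flow now 14.
Augment Well→M4→M2→Ref: bottleneck 1, flow now 15.
No augmenting path remains; maximum flow = 15.
By max-flow min-cut, the minimum cut capacity equals the max flow.
In the residual graph, reachable from Well: {Well, P5, P4, M4, P2, M2, P3}.
Min-cut edges: P2→Ref (9), M2→Ref (6); capacity 9 + 6 = 15.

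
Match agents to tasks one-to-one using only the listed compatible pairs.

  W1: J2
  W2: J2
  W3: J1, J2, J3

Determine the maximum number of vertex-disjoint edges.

Unit-capacity flow: source→left, listed edges, right→sink; max matching = max flow.
Augmenting path W1→J2 (+1); matched 1.
Augmenting path W3→J1 (+1); matched 2.
No augmenting path remains; maximum matching = 2.
König certificate: {W3, J2} is a vertex cover of size 2 (every listed pair touches it), so no matching can be larger.

2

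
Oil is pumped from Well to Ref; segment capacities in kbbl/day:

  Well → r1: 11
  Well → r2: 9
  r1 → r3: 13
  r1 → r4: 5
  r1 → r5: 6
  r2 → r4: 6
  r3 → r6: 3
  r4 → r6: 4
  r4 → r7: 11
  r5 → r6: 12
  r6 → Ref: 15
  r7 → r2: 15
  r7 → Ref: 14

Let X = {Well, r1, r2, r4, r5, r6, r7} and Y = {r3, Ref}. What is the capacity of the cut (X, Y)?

Edges leaving {Well, r1, r2, r4, r5, r6, r7}: r1→r3 (13), r6→Ref (15), r7→Ref (14).
Cut capacity = 13 + 15 + 14 = 42.

42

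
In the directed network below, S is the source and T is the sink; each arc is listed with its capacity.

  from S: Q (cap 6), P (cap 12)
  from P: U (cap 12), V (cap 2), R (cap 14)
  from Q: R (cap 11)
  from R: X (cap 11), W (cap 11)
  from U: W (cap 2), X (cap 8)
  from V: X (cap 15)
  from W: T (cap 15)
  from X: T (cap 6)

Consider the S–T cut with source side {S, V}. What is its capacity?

33

Edges leaving {S, V}: S→P (12), S→Q (6), V→X (15).
Cut capacity = 12 + 6 + 15 = 33.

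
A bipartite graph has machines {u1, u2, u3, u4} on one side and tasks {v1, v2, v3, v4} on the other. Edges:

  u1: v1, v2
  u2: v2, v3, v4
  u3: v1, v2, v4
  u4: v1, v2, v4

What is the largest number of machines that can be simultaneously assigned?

Unit-capacity flow: source→left, listed edges, right→sink; max matching = max flow.
Augmenting path u1→v1 (+1); matched 1.
Augmenting path u2→v2 (+1); matched 2.
Augmenting path u3→v4 (+1); matched 3.
Augmenting path u4→v2→u2→v3 (+1); matched 4.
No augmenting path remains; maximum matching = 4.
König certificate: {u1, u2, u3, u4} is a vertex cover of size 4 (every listed pair touches it), so no matching can be larger.

4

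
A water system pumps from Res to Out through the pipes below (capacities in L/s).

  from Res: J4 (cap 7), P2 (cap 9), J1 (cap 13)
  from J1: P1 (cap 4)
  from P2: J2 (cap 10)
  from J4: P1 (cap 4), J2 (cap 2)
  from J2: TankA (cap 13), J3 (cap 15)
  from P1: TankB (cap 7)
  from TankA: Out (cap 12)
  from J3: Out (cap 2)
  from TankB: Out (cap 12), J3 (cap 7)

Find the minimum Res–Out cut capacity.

18

Augment Res→J1→P1→TankB→Out: bottleneck 4, flow now 4.
Augment Res→P2→J2→TankA→Out: bottleneck 9, flow now 13.
Augment Res→J4→J2→TankA→Out: bottleneck 2, flow now 15.
Augment Res→J4→P1→TankB→Out: bottleneck 3, flow now 18.
No augmenting path remains; maximum flow = 18.
By max-flow min-cut, the minimum cut capacity equals the max flow.
In the residual graph, reachable from Res: {Res, J1, J4, P1}.
Min-cut edges: Res→P2 (9), J4→J2 (2), P1→TankB (7); capacity 9 + 2 + 7 = 18.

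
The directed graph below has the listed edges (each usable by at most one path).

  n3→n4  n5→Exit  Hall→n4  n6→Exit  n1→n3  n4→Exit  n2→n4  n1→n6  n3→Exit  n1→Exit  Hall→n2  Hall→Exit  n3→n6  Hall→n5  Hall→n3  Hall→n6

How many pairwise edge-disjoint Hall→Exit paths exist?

Assign every edge capacity 1; by Menger, the answer equals the max flow.
Path Hall→Exit (+1); total 1.
Path Hall→n3→Exit (+1); total 2.
Path Hall→n4→Exit (+1); total 3.
Path Hall→n5→Exit (+1); total 4.
Path Hall→n6→Exit (+1); total 5.
No residual Hall→Exit path; max flow = 5.
Certifying cut of size 5: {Hall→Exit, Hall→n3, Hall→n5, Hall→n6, n4→Exit}.

5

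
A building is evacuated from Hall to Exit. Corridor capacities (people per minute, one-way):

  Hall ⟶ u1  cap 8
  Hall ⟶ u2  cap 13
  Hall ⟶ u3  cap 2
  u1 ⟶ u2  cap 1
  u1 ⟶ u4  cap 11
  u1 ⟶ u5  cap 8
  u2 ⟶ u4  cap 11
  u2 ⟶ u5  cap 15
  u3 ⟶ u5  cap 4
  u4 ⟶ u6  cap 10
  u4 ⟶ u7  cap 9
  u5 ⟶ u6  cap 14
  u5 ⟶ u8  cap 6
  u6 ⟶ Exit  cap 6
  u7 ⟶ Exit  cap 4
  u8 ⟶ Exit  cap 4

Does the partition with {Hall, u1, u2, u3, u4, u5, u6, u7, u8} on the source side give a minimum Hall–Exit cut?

Given cut capacity: 6 + 4 + 4 = 14.
Augment Hall→u1→u4→u6→Exit: bottleneck 6, flow now 6.
Augment Hall→u1→u4→u7→Exit: bottleneck 2, flow now 8.
Augment Hall→u2→u4→u7→Exit: bottleneck 2, flow now 10.
Augment Hall→u2→u5→u8→Exit: bottleneck 4, flow now 14.
No augmenting path remains; maximum flow = 14.
Cut capacity 14 equals the max flow, so it is a minimum cut.

Yes — it is a minimum cut (capacity 14).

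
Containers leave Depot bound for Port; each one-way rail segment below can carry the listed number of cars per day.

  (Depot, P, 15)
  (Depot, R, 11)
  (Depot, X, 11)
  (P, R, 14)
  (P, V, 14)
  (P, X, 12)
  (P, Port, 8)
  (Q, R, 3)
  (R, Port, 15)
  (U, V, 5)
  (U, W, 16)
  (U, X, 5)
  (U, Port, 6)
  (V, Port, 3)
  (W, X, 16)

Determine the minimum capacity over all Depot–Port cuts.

Augment Depot→P→Port: bottleneck 8, flow now 8.
Augment Depot→R→Port: bottleneck 11, flow now 19.
Augment Depot→P→R→Port: bottleneck 4, flow now 23.
Augment Depot→P→V→Port: bottleneck 3, flow now 26.
No augmenting path remains; maximum flow = 26.
By max-flow min-cut, the minimum cut capacity equals the max flow.
In the residual graph, reachable from Depot: {Depot, X}.
Min-cut edges: Depot→P (15), Depot→R (11); capacity 15 + 11 = 26.

26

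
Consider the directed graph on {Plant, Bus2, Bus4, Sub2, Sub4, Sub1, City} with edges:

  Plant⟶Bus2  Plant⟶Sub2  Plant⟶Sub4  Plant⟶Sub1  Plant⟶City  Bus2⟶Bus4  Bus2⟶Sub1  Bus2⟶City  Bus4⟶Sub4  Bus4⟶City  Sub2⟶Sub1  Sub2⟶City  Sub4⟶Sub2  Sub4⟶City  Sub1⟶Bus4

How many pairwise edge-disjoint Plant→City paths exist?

5

Assign every edge capacity 1; by Menger, the answer equals the max flow.
Path Plant→City (+1); total 1.
Path Plant→Bus2→City (+1); total 2.
Path Plant→Sub2→City (+1); total 3.
Path Plant→Sub4→City (+1); total 4.
Path Plant→Sub1→Bus4→City (+1); total 5.
No residual Plant→City path; max flow = 5.
Certifying cut of size 5: {Plant→Bus2, Plant→City, Plant→Sub1, Plant→Sub2, Plant→Sub4}.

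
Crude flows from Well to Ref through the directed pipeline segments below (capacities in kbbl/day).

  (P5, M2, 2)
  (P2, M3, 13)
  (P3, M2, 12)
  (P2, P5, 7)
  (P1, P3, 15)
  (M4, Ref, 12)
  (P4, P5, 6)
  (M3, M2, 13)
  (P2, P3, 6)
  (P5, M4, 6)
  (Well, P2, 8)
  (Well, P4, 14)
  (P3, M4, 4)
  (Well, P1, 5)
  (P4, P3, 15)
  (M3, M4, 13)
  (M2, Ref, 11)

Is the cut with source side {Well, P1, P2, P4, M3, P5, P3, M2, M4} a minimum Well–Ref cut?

Yes — it is a minimum cut (capacity 23).

Given cut capacity: 11 + 12 = 23.
Augment Well→P1→P3→M2→Ref: bottleneck 5, flow now 5.
Augment Well→P2→M3→M2→Ref: bottleneck 6, flow now 11.
Augment Well→P2→M3→M4→Ref: bottleneck 2, flow now 13.
Augment Well→P4→P5→M4→Ref: bottleneck 6, flow now 19.
Augment Well→P4→P3→M4→Ref: bottleneck 4, flow now 23.
No augmenting path remains; maximum flow = 23.
Cut capacity 23 equals the max flow, so it is a minimum cut.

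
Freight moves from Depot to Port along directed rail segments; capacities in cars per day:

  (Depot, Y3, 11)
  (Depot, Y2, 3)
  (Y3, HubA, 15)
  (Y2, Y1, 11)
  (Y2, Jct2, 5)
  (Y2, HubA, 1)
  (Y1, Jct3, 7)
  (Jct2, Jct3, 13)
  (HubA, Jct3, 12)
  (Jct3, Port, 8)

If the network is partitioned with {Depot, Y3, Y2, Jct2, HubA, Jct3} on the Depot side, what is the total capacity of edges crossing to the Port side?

19

Edges leaving {Depot, Y3, Y2, Jct2, HubA, Jct3}: Y2→Y1 (11), Jct3→Port (8).
Cut capacity = 11 + 8 = 19.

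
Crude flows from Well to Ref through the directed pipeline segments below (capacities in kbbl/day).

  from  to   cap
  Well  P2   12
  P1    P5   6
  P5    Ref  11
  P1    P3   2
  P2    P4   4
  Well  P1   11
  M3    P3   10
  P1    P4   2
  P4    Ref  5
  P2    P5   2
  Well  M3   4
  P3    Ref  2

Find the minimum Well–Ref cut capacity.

15

Augment Well→M3→P3→Ref: bottleneck 2, flow now 2.
Augment Well→P2→P5→Ref: bottleneck 2, flow now 4.
Augment Well→P2→P4→Ref: bottleneck 4, flow now 8.
Augment Well→P1→P5→Ref: bottleneck 6, flow now 14.
Augment Well→P1→P4→Ref: bottleneck 1, flow now 15.
No augmenting path remains; maximum flow = 15.
By max-flow min-cut, the minimum cut capacity equals the max flow.
In the residual graph, reachable from Well: {Well, M3, P2, P1, P4, P3}.
Min-cut edges: P2→P5 (2), P1→P5 (6), P4→Ref (5), P3→Ref (2); capacity 2 + 6 + 5 + 2 = 15.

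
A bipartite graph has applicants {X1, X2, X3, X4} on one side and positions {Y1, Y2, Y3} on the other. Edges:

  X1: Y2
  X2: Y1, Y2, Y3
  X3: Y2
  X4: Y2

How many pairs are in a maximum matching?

Unit-capacity flow: source→left, listed edges, right→sink; max matching = max flow.
Augmenting path X1→Y2 (+1); matched 1.
Augmenting path X2→Y1 (+1); matched 2.
No augmenting path remains; maximum matching = 2.
König certificate: {X2, Y2} is a vertex cover of size 2 (every listed pair touches it), so no matching can be larger.

2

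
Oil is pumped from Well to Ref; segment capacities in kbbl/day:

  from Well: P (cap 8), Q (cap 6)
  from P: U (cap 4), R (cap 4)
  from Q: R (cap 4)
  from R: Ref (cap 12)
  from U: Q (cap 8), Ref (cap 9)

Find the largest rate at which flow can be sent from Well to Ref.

12

Augment Well→P→R→Ref: bottleneck 4, flow now 4.
Augment Well→P→U→Ref: bottleneck 4, flow now 8.
Augment Well→Q→R→Ref: bottleneck 4, flow now 12.
No augmenting path remains; maximum flow = 12.
In the residual graph, reachable from Well: {Well, Q}.
Min-cut edges: Well→P (8), Q→R (4); capacity 8 + 4 = 12.
This cut is saturated, so no flow can exceed 12.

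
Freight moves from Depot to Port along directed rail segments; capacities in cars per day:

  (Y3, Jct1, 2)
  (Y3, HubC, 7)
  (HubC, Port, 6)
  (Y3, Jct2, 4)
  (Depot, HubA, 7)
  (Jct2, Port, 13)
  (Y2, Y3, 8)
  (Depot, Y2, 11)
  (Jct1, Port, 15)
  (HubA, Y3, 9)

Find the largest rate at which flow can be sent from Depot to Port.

Augment Depot→HubA→Y3→HubC→Port: bottleneck 6, flow now 6.
Augment Depot→HubA→Y3→Jct1→Port: bottleneck 1, flow now 7.
Augment Depot→Y2→Y3→Jct1→Port: bottleneck 1, flow now 8.
Augment Depot→Y2→Y3→Jct2→Port: bottleneck 4, flow now 12.
No augmenting path remains; maximum flow = 12.
In the residual graph, reachable from Depot: {Depot, HubA, Y2, Y3, HubC}.
Min-cut edges: Y3→Jct1 (2), Y3→Jct2 (4), HubC→Port (6); capacity 2 + 4 + 6 = 12.
This cut is saturated, so no flow can exceed 12.

12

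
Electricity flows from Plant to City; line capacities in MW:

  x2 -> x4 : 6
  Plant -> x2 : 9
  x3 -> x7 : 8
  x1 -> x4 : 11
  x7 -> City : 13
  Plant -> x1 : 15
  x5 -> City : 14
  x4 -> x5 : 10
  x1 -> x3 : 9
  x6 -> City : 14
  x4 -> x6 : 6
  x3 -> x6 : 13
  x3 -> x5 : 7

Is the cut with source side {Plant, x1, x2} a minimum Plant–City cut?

No — its capacity is 26, but the minimum cut has capacity 21.

Given cut capacity: 9 + 11 + 6 = 26.
Augment Plant→x1→x3→x5→City: bottleneck 7, flow now 7.
Augment Plant→x1→x3→x6→City: bottleneck 2, flow now 9.
Augment Plant→x1→x4→x5→City: bottleneck 6, flow now 15.
Augment Plant→x2→x4→x5→City: bottleneck 1, flow now 16.
Augment Plant→x2→x4→x6→City: bottleneck 5, flow now 21.
No augmenting path remains; maximum flow = 21.
In the residual graph, reachable from Plant: {Plant, x2}.
Min-cut edges: Plant→x1 (15), x2→x4 (6); capacity 15 + 6 = 21.
Cut capacity 26 exceeds the max flow 21, so it is not minimum.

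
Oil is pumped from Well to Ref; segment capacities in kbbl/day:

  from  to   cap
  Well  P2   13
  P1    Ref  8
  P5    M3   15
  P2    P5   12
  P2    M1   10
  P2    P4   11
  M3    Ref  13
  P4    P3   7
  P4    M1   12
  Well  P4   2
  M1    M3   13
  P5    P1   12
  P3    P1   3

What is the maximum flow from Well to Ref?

15

Augment Well→P4→M1→M3→Ref: bottleneck 2, flow now 2.
Augment Well→P2→M1→M3→Ref: bottleneck 10, flow now 12.
Augment Well→P2→P5→M3→Ref: bottleneck 1, flow now 13.
Augment Well→P2→P5→P1→Ref: bottleneck 2, flow now 15.
No augmenting path remains; maximum flow = 15.
In the residual graph, reachable from Well: {Well}.
Min-cut edges: Well→P4 (2), Well→P2 (13); capacity 2 + 13 = 15.
This cut is saturated, so no flow can exceed 15.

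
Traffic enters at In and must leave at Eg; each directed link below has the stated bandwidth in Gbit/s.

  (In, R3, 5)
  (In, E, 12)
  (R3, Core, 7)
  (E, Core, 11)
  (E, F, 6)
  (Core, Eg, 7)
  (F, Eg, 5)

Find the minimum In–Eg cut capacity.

12

Augment In→R3→Core→Eg: bottleneck 5, flow now 5.
Augment In→E→Core→Eg: bottleneck 2, flow now 7.
Augment In→E→F→Eg: bottleneck 5, flow now 12.
No augmenting path remains; maximum flow = 12.
By max-flow min-cut, the minimum cut capacity equals the max flow.
In the residual graph, reachable from In: {In, R3, E, Core, F}.
Min-cut edges: Core→Eg (7), F→Eg (5); capacity 7 + 5 = 12.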